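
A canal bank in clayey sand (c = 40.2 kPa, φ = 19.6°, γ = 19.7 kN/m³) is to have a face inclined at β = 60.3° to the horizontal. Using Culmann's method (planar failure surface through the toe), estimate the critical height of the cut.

H_c = 27.62 m

Culmann's analysis gives the critical failure plane at α_cr = (β + φ)/2 = (60.3 + 19.6)/2 = 40.0°, and the critical height
H_c = (4c/γ) · sinβ cosφ / [1 − cos(β − φ)]
    = (4·40.2/19.7) · sin60.3°·cos19.6° / [1 − cos(40.7°)]
    = 8.162 · 0.8686·0.9421 / [1 − 0.7581]
    = 8.162 · 0.8183 / 0.2419
    = 27.62 m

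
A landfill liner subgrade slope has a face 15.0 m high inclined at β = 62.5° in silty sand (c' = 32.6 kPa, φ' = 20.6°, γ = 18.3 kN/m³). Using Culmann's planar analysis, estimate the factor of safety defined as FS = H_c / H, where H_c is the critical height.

H_c = (4c'/γ) · sinβ cosφ' / [1 − cos(β − φ')]
    = (4·32.6/18.3) · sin62.5°·cos20.6° / [1 − cos41.9°]
    = 7.126 · 0.8303 / 0.2557 = 23.14 m
FS = H_c / H = 23.14 / 15.0 = 1.543

FS = 1.54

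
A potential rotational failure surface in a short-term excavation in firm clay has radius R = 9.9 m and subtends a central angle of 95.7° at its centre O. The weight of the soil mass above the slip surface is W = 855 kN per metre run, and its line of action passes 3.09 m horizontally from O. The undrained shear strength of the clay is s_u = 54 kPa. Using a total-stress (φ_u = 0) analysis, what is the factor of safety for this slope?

Taking moments about the centre O, the resisting moment is provided by the undrained shear strength acting along the arc:
Arc length L_a = R·θ = 9.9·(95.7°·π/180) = 9.9·1.6703 = 16.54 m
M_R = s_u·L_a·R = 54·16.54·9.9 = 8840.0 kN·m/m
M_D = W·d = 855·3.09 = 2641.9 kN·m/m
FS = M_R / M_D = 8840.0 / 2641.9 = 3.346

FS = 3.35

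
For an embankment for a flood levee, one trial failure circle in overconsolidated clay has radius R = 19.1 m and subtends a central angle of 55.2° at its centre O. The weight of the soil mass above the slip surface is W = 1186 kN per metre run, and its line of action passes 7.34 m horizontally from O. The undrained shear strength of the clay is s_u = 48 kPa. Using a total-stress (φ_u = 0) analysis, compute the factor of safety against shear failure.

FS = 1.94

Taking moments about the centre O, the resisting moment is provided by the undrained shear strength acting along the arc:
Arc length L_a = R·θ = 19.1·(55.2°·π/180) = 19.1·0.9634 = 18.40 m
M_R = s_u·L_a·R = 48·18.40·19.1 = 16870.4 kN·m/m
M_D = W·d = 1186·7.34 = 8705.2 kN·m/m
FS = M_R / M_D = 16870.4 / 8705.2 = 1.938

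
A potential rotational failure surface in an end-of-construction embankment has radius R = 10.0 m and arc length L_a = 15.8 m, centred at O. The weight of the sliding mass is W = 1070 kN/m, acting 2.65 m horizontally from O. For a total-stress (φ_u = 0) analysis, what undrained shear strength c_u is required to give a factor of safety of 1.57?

FS = c_u·L_a·R / (W·d), so c_u = FS·W·d / (L_a·R).
c_u = 1.57·1070·2.65 / (15.80·10.0) = 4451.7 / 158.00 = 28.18 kPa

c_u = 28.2 kPa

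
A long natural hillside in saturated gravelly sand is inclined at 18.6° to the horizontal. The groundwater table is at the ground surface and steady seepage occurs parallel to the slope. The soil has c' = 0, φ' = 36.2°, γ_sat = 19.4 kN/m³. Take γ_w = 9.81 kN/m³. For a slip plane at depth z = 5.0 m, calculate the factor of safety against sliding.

FS = 1.08

With seepage parallel to the slope and the water table at the surface, the effective normal stress on the slip plane uses the buoyant unit weight γ' = γ_sat − γ_w while the driving shear stress uses γ_sat:
FS = [c' + γ' z cos²β tanφ'] / [γ_sat z sinβ cosβ]
(For c' = 0 this reduces to FS = (γ'/γ_sat)·tanφ'/tanβ.)
γ' = 19.4 − 9.81 = 9.59 kN/m³
Numerator = 0.0 + 9.59·5.0·cos²18.6°·tan36.2° = 0.0 + 9.59·5.0·0.8983·0.7319 = 31.524 kPa
Denominator = 19.4·5.0·sin18.6°·cos18.6° = 19.4·5.0·0.3190·0.9478 = 29.323 kPa
FS = 31.524 / 29.323 = 1.075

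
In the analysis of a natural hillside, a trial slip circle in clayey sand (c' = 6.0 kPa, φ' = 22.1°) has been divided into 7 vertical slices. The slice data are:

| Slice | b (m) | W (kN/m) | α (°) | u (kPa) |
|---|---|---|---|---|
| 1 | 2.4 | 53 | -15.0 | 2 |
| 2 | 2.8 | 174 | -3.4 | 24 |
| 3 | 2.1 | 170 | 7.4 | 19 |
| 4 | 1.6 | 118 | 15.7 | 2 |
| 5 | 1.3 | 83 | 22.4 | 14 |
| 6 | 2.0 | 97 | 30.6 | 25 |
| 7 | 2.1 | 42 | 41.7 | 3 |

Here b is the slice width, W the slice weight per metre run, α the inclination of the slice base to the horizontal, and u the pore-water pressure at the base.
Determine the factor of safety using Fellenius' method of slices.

Ordinary method of slices: FS = Σ[c'·Δl_i + (W_i cosα_i − u_i·Δl_i)·tanφ'] / Σ W_i sinα_i, with Δl_i = b_i / cosα_i.
Slice 1: Δl = 2.4/cos(-15.0°) = 2.485 m; N'_1 = 53·cos(-15.0°) − 2·2.485 = 46.2; c'Δl = 14.91; W sinα = -13.7
Slice 2: Δl = 2.8/cos(-3.4°) = 2.805 m; N'_2 = 174·cos(-3.4°) − 24·2.805 = 106.4; c'Δl = 16.83; W sinα = -10.3
Slice 3: Δl = 2.1/cos7.4° = 2.118 m; N'_3 = 170·cos7.4° − 19·2.118 = 128.3; c'Δl = 12.71; W sinα = 21.9
Slice 4: Δl = 1.6/cos15.7° = 1.662 m; N'_4 = 118·cos15.7° − 2·1.662 = 110.3; c'Δl = 9.97; W sinα = 31.9
Slice 5: Δl = 1.3/cos22.4° = 1.406 m; N'_5 = 83·cos22.4° − 14·1.406 = 57.1; c'Δl = 8.44; W sinα = 31.6
Slice 6: Δl = 2.0/cos30.6° = 2.324 m; N'_6 = 97·cos30.6° − 25·2.324 = 25.4; c'Δl = 13.94; W sinα = 49.4
Slice 7: Δl = 2.1/cos41.7° = 2.813 m; N'_7 = 42·cos41.7° − 3·2.813 = 22.9; c'Δl = 16.88; W sinα = 27.9
Σc'Δl = 93.7 kN/m; ΣN' = 496.6 kN/m; ΣW sinα = 138.7 kN/m
Resisting = 93.7 + 496.6·tan22.1° = 93.7 + 201.6 = 295.3 kN/m
FS = 295.3 / 138.7 = 2.129

FS = 2.13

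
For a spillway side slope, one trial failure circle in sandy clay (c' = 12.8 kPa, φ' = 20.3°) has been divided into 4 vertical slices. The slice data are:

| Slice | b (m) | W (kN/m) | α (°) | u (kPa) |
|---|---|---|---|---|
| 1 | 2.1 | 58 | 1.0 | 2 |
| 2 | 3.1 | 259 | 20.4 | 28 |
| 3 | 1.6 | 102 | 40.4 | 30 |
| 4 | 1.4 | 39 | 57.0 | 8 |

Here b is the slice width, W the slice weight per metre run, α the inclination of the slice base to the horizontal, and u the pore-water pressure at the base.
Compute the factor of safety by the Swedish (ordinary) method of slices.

FS = 1.11

Ordinary method of slices: FS = Σ[c'·Δl_i + (W_i cosα_i − u_i·Δl_i)·tanφ'] / Σ W_i sinα_i, with Δl_i = b_i / cosα_i.
Slice 1: Δl = 2.1/cos1.0° = 2.100 m; N'_1 = 58·cos1.0° − 2·2.100 = 53.8; c'Δl = 26.88; W sinα = 1.0
Slice 2: Δl = 3.1/cos20.4° = 3.307 m; N'_2 = 259·cos20.4° − 28·3.307 = 150.1; c'Δl = 42.34; W sinα = 90.3
Slice 3: Δl = 1.6/cos40.4° = 2.101 m; N'_3 = 102·cos40.4° − 30·2.101 = 14.6; c'Δl = 26.89; W sinα = 66.1
Slice 4: Δl = 1.4/cos57.0° = 2.571 m; N'_4 = 39·cos57.0° − 8·2.571 = 0.7; c'Δl = 32.90; W sinα = 32.7
Σc'Δl = 129.0 kN/m; ΣN' = 219.3 kN/m; ΣW sinα = 190.1 kN/m
Resisting = 129.0 + 219.3·tan20.3° = 129.0 + 81.1 = 210.1 kN/m
FS = 210.1 / 190.1 = 1.105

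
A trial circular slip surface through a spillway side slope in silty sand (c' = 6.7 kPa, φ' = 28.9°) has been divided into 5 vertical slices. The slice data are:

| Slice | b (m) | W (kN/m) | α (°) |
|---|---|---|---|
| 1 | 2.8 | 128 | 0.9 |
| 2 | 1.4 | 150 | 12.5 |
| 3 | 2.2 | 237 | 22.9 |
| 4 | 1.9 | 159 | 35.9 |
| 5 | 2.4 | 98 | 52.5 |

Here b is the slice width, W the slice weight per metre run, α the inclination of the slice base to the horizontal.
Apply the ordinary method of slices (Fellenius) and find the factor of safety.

Ordinary method of slices: FS = Σ[c'·Δl_i + (W_i cosα_i)·tanφ'] / Σ W_i sinα_i, with Δl_i = b_i / cosα_i.
Slice 1: Δl = 2.8/cos0.9° = 2.800 m; N'_1 = 128·cos0.9° = 128.0; c'Δl = 18.76; W sinα = 2.0
Slice 2: Δl = 1.4/cos12.5° = 1.434 m; N'_2 = 150·cos12.5° = 146.4; c'Δl = 9.61; W sinα = 32.5
Slice 3: Δl = 2.2/cos22.9° = 2.388 m; N'_3 = 237·cos22.9° = 218.3; c'Δl = 16.00; W sinα = 92.2
Slice 4: Δl = 1.9/cos35.9° = 2.346 m; N'_4 = 159·cos35.9° = 128.8; c'Δl = 15.72; W sinα = 93.2
Slice 5: Δl = 2.4/cos52.5° = 3.942 m; N'_5 = 98·cos52.5° = 59.7; c'Δl = 26.41; W sinα = 77.7
Σc'Δl = 86.5 kN/m; ΣN' = 681.2 kN/m; ΣW sinα = 297.7 kN/m
Resisting = 86.5 + 681.2·tan28.9° = 86.5 + 376.0 = 462.5 kN/m
FS = 462.5 / 297.7 = 1.554

FS = 1.55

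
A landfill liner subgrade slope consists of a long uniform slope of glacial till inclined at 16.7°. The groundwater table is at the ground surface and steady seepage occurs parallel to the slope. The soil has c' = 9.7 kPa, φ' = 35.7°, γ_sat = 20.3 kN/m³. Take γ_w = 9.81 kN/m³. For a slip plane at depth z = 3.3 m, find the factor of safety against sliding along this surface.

With seepage parallel to the slope and the water table at the surface, the effective normal stress on the slip plane uses the buoyant unit weight γ' = γ_sat − γ_w while the driving shear stress uses γ_sat:
FS = [c' + γ' z cos²β tanφ'] / [γ_sat z sinβ cosβ]
γ' = 20.3 − 9.81 = 10.49 kN/m³
Numerator = 9.7 + 10.49·3.3·cos²16.7°·tan35.7° = 9.7 + 10.49·3.3·0.9174·0.7186 = 32.521 kPa
Denominator = 20.3·3.3·sin16.7°·cos16.7° = 20.3·3.3·0.2874·0.9578 = 18.438 kPa
FS = 32.521 / 18.438 = 1.764

FS = 1.76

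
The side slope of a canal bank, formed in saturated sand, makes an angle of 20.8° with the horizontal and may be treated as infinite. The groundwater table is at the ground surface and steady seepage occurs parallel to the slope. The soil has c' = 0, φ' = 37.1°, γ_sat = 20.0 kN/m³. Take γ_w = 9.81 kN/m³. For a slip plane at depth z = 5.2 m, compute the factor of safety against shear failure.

With seepage parallel to the slope and the water table at the surface, the effective normal stress on the slip plane uses the buoyant unit weight γ' = γ_sat − γ_w while the driving shear stress uses γ_sat:
FS = [c' + γ' z cos²β tanφ'] / [γ_sat z sinβ cosβ]
(For c' = 0 this reduces to FS = (γ'/γ_sat)·tanφ'/tanβ.)
γ' = 20.0 − 9.81 = 10.19 kN/m³
Numerator = 0.0 + 10.19·5.2·cos²20.8°·tan37.1° = 0.0 + 10.19·5.2·0.8739·0.7563 = 35.021 kPa
Denominator = 20.0·5.2·sin20.8°·cos20.8° = 20.0·5.2·0.3551·0.9348 = 34.524 kPa
FS = 35.021 / 34.524 = 1.014

FS = 1.01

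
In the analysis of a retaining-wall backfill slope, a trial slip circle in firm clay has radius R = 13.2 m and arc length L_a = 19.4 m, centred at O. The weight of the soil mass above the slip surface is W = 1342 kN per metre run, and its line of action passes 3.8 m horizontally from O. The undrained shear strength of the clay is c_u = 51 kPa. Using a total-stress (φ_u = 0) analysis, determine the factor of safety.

Taking moments about the centre O, the resisting moment is provided by the undrained shear strength acting along the arc:
M_R = c_u·L_a·R = 51·19.40·13.2 = 13060.1 kN·m/m
M_D = W·d = 1342·3.8 = 5099.6 kN·m/m
FS = M_R / M_D = 13060.1 / 5099.6 = 2.561

FS = 2.56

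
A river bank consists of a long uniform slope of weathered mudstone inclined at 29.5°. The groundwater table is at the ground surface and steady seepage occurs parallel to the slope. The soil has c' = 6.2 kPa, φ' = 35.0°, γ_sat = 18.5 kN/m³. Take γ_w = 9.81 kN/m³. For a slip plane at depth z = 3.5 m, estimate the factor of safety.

FS = 0.80

With seepage parallel to the slope and the water table at the surface, the effective normal stress on the slip plane uses the buoyant unit weight γ' = γ_sat − γ_w while the driving shear stress uses γ_sat:
FS = [c' + γ' z cos²β tanφ'] / [γ_sat z sinβ cosβ]
γ' = 18.5 − 9.81 = 8.69 kN/m³
Numerator = 6.2 + 8.69·3.5·cos²29.5°·tan35.0° = 6.2 + 8.69·3.5·0.7575·0.7002 = 22.333 kPa
Denominator = 18.5·3.5·sin29.5°·cos29.5° = 18.5·3.5·0.4924·0.8704 = 27.751 kPa
FS = 22.333 / 27.751 = 0.805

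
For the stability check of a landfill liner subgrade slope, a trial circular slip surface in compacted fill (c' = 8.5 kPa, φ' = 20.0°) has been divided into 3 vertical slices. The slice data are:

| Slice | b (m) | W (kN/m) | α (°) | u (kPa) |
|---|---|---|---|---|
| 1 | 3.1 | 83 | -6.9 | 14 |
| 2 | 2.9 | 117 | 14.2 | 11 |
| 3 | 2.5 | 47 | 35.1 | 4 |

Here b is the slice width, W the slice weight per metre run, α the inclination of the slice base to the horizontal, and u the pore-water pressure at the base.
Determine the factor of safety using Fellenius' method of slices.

Ordinary method of slices: FS = Σ[c'·Δl_i + (W_i cosα_i − u_i·Δl_i)·tanφ'] / Σ W_i sinα_i, with Δl_i = b_i / cosα_i.
Slice 1: Δl = 3.1/cos(-6.9°) = 3.123 m; N'_1 = 83·cos(-6.9°) − 14·3.123 = 38.7; c'Δl = 26.54; W sinα = -10.0
Slice 2: Δl = 2.9/cos14.2° = 2.991 m; N'_2 = 117·cos14.2° − 11·2.991 = 80.5; c'Δl = 25.43; W sinα = 28.7
Slice 3: Δl = 2.5/cos35.1° = 3.056 m; N'_3 = 47·cos35.1° − 4·3.056 = 26.2; c'Δl = 25.97; W sinα = 27.0
Σc'Δl = 77.9 kN/m; ΣN' = 145.4 kN/m; ΣW sinα = 45.8 kN/m
Resisting = 77.9 + 145.4·tan20.0° = 77.9 + 52.9 = 130.9 kN/m
FS = 130.9 / 45.8 = 2.860

FS = 2.86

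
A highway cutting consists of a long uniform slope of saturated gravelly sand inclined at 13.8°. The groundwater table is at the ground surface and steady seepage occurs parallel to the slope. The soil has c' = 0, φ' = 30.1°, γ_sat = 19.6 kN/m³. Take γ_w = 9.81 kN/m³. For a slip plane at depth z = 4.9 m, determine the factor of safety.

With seepage parallel to the slope and the water table at the surface, the effective normal stress on the slip plane uses the buoyant unit weight γ' = γ_sat − γ_w while the driving shear stress uses γ_sat:
FS = [c' + γ' z cos²β tanφ'] / [γ_sat z sinβ cosβ]
(For c' = 0 this reduces to FS = (γ'/γ_sat)·tanφ'/tanβ.)
γ' = 19.6 − 9.81 = 9.79 kN/m³
Numerator = 0.0 + 9.79·4.9·cos²13.8°·tan30.1° = 0.0 + 9.79·4.9·0.9431·0.5797 = 26.226 kPa
Denominator = 19.6·4.9·sin13.8°·cos13.8° = 19.6·4.9·0.2385·0.9711 = 22.247 kPa
FS = 26.226 / 22.247 = 1.179

FS = 1.18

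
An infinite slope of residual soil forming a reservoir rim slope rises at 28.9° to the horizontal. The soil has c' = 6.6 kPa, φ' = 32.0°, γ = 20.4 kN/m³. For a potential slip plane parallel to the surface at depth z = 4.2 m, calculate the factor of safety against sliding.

For an infinite slope with a slip plane parallel to the surface (no pore pressure): FS = [c' + γz cos²β tanφ'] / [γz sinβ cosβ].
γz = 20.4·4.2 = 85.68 kN/m²
Numerator = 6.6 + 85.68·cos²28.9°·tan32.0° = 6.6 + 85.68·0.7664·0.6249 = 47.634 kPa
Denominator = 85.68·sin28.9°·cos28.9° = 85.68·0.4833·0.8755 = 36.251 kPa
FS = 47.634 / 36.251 = 1.314

FS = 1.31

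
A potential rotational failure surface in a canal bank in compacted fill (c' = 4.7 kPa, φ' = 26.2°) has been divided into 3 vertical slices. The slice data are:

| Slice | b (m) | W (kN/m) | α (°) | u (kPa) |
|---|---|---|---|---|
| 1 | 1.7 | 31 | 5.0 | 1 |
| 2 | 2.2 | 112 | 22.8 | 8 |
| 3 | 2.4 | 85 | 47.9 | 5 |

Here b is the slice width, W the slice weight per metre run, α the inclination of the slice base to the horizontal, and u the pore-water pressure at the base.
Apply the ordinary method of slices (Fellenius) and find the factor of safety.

FS = 1.02

Ordinary method of slices: FS = Σ[c'·Δl_i + (W_i cosα_i − u_i·Δl_i)·tanφ'] / Σ W_i sinα_i, with Δl_i = b_i / cosα_i.
Slice 1: Δl = 1.7/cos5.0° = 1.706 m; N'_1 = 31·cos5.0° − 1·1.706 = 29.2; c'Δl = 8.02; W sinα = 2.7
Slice 2: Δl = 2.2/cos22.8° = 2.386 m; N'_2 = 112·cos22.8° − 8·2.386 = 84.2; c'Δl = 11.22; W sinα = 43.4
Slice 3: Δl = 2.4/cos47.9° = 3.580 m; N'_3 = 85·cos47.9° − 5·3.580 = 39.1; c'Δl = 16.83; W sinα = 63.1
Σc'Δl = 36.1 kN/m; ΣN' = 152.4 kN/m; ΣW sinα = 109.2 kN/m
Resisting = 36.1 + 152.4·tan26.2° = 36.1 + 75.0 = 111.1 kN/m
FS = 111.1 / 109.2 = 1.017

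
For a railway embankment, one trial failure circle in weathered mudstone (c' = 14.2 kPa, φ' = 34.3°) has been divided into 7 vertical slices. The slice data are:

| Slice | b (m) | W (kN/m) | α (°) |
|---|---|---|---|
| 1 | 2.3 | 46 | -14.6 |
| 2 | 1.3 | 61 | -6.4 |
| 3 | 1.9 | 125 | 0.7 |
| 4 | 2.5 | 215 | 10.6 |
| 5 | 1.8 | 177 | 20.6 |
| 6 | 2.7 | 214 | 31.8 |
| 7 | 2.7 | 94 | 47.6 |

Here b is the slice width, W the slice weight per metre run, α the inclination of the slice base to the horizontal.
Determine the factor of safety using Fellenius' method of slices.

Ordinary method of slices: FS = Σ[c'·Δl_i + (W_i cosα_i)·tanφ'] / Σ W_i sinα_i, with Δl_i = b_i / cosα_i.
Slice 1: Δl = 2.3/cos(-14.6°) = 2.377 m; N'_1 = 46·cos(-14.6°) = 44.5; c'Δl = 33.75; W sinα = -11.6
Slice 2: Δl = 1.3/cos(-6.4°) = 1.308 m; N'_2 = 61·cos(-6.4°) = 60.6; c'Δl = 18.58; W sinα = -6.8
Slice 3: Δl = 1.9/cos0.7° = 1.900 m; N'_3 = 125·cos0.7° = 125.0; c'Δl = 26.98; W sinα = 1.5
Slice 4: Δl = 2.5/cos10.6° = 2.543 m; N'_4 = 215·cos10.6° = 211.3; c'Δl = 36.12; W sinα = 39.5
Slice 5: Δl = 1.8/cos20.6° = 1.923 m; N'_5 = 177·cos20.6° = 165.7; c'Δl = 27.31; W sinα = 62.3
Slice 6: Δl = 2.7/cos31.8° = 3.177 m; N'_6 = 214·cos31.8° = 181.9; c'Δl = 45.11; W sinα = 112.8
Slice 7: Δl = 2.7/cos47.6° = 4.004 m; N'_7 = 94·cos47.6° = 63.4; c'Δl = 56.86; W sinα = 69.4
Σc'Δl = 244.7 kN/m; ΣN' = 852.4 kN/m; ΣW sinα = 267.1 kN/m
Resisting = 244.7 + 852.4·tan34.3° = 244.7 + 581.5 = 826.2 kN/m
FS = 826.2 / 267.1 = 3.093

FS = 3.09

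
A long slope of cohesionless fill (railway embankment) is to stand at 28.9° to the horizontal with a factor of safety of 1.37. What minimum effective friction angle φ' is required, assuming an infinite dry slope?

FS = tanφ'/tanβ ⇒ tanφ' = FS · tanβ = 1.37 · tan28.9° = 0.7563
φ' = arctan(0.7563) = 37.10°

φ' = 37.1°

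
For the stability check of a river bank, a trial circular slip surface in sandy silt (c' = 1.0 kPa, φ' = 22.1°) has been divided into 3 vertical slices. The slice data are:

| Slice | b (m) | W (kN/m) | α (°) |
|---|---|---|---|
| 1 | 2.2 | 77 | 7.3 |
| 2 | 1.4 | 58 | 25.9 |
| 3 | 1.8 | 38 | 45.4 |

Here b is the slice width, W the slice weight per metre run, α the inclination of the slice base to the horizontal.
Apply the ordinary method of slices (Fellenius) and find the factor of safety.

Ordinary method of slices: FS = Σ[c'·Δl_i + (W_i cosα_i)·tanφ'] / Σ W_i sinα_i, with Δl_i = b_i / cosα_i.
Slice 1: Δl = 2.2/cos7.3° = 2.218 m; N'_1 = 77·cos7.3° = 76.4; c'Δl = 2.22; W sinα = 9.8
Slice 2: Δl = 1.4/cos25.9° = 1.556 m; N'_2 = 58·cos25.9° = 52.2; c'Δl = 1.56; W sinα = 25.3
Slice 3: Δl = 1.8/cos45.4° = 2.564 m; N'_3 = 38·cos45.4° = 26.7; c'Δl = 2.56; W sinα = 27.1
Σc'Δl = 6.3 kN/m; ΣN' = 155.2 kN/m; ΣW sinα = 62.2 kN/m
Resisting = 6.3 + 155.2·tan22.1° = 6.3 + 63.0 = 69.4 kN/m
FS = 69.4 / 62.2 = 1.116

FS = 1.12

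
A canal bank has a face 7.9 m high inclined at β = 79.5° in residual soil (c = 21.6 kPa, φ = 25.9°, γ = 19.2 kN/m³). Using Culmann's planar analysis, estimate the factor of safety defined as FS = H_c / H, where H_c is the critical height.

FS = 1.24

H_c = (4c/γ) · sinβ cosφ / [1 − cos(β − φ)]
    = (4·21.6/19.2) · sin79.5°·cos25.9° / [1 − cos53.6°]
    = 4.500 · 0.8845 / 0.4066 = 9.79 m
FS = H_c / H = 9.79 / 7.9 = 1.239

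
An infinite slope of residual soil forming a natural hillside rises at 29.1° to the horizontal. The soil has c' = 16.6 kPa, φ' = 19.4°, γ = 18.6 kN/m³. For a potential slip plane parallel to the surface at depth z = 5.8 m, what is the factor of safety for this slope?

For an infinite slope with a slip plane parallel to the surface (no pore pressure): FS = [c' + γz cos²β tanφ'] / [γz sinβ cosβ].
γz = 18.6·5.8 = 107.88 kN/m²
Numerator = 16.6 + 107.88·cos²29.1°·tan19.4° = 16.6 + 107.88·0.7635·0.3522 = 45.605 kPa
Denominator = 107.88·sin29.1°·cos29.1° = 107.88·0.4863·0.8738 = 45.843 kPa
FS = 45.605 / 45.843 = 0.995

FS = 0.99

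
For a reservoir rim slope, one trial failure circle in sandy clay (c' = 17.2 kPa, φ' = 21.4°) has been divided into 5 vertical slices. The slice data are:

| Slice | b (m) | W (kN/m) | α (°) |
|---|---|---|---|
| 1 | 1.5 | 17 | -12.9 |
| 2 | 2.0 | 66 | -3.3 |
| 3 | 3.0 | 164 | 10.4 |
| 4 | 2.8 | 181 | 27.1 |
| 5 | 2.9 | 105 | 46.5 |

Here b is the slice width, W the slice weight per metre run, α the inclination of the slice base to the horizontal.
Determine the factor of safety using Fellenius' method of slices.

FS = 2.36

Ordinary method of slices: FS = Σ[c'·Δl_i + (W_i cosα_i)·tanφ'] / Σ W_i sinα_i, with Δl_i = b_i / cosα_i.
Slice 1: Δl = 1.5/cos(-12.9°) = 1.539 m; N'_1 = 17·cos(-12.9°) = 16.6; c'Δl = 26.47; W sinα = -3.8
Slice 2: Δl = 2.0/cos(-3.3°) = 2.003 m; N'_2 = 66·cos(-3.3°) = 65.9; c'Δl = 34.46; W sinα = -3.8
Slice 3: Δl = 3.0/cos10.4° = 3.050 m; N'_3 = 164·cos10.4° = 161.3; c'Δl = 52.46; W sinα = 29.6
Slice 4: Δl = 2.8/cos27.1° = 3.145 m; N'_4 = 181·cos27.1° = 161.1; c'Δl = 54.10; W sinα = 82.5
Slice 5: Δl = 2.9/cos46.5° = 4.213 m; N'_5 = 105·cos46.5° = 72.3; c'Δl = 72.46; W sinα = 76.2
Σc'Δl = 239.9 kN/m; ΣN' = 477.2 kN/m; ΣW sinα = 180.6 kN/m
Resisting = 239.9 + 477.2·tan21.4° = 239.9 + 187.0 = 427.0 kN/m
FS = 427.0 / 180.6 = 2.364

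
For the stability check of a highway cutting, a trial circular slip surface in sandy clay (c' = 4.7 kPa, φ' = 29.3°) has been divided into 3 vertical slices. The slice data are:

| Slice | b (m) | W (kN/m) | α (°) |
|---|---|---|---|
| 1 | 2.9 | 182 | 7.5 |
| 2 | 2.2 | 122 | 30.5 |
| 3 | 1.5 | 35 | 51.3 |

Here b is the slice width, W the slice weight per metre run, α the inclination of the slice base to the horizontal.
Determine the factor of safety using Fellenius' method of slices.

Ordinary method of slices: FS = Σ[c'·Δl_i + (W_i cosα_i)·tanφ'] / Σ W_i sinα_i, with Δl_i = b_i / cosα_i.
Slice 1: Δl = 2.9/cos7.5° = 2.925 m; N'_1 = 182·cos7.5° = 180.4; c'Δl = 13.75; W sinα = 23.8
Slice 2: Δl = 2.2/cos30.5° = 2.553 m; N'_2 = 122·cos30.5° = 105.1; c'Δl = 12.00; W sinα = 61.9
Slice 3: Δl = 1.5/cos51.3° = 2.399 m; N'_3 = 35·cos51.3° = 21.9; c'Δl = 11.28; W sinα = 27.3
Σc'Δl = 37.0 kN/m; ΣN' = 307.4 kN/m; ΣW sinα = 113.0 kN/m
Resisting = 37.0 + 307.4·tan29.3° = 37.0 + 172.5 = 209.6 kN/m
FS = 209.6 / 113.0 = 1.855

FS = 1.85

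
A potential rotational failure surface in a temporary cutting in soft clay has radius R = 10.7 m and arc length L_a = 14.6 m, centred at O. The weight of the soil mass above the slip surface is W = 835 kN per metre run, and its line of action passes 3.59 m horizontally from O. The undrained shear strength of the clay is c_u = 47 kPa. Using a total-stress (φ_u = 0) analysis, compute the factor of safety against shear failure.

Taking moments about the centre O, the resisting moment is provided by the undrained shear strength acting along the arc:
M_R = c_u·L_a·R = 47·14.60·10.7 = 7342.3 kN·m/m
M_D = W·d = 835·3.59 = 2997.7 kN·m/m
FS = M_R / M_D = 7342.3 / 2997.7 = 2.449

FS = 2.45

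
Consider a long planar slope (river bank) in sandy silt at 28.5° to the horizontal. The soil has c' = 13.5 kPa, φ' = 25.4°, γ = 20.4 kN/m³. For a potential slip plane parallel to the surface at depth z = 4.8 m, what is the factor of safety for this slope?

For an infinite slope with a slip plane parallel to the surface (no pore pressure): FS = [c' + γz cos²β tanφ'] / [γz sinβ cosβ].
γz = 20.4·4.8 = 97.92 kN/m²
Numerator = 13.5 + 97.92·cos²28.5°·tan25.4° = 13.5 + 97.92·0.7723·0.4748 = 49.410 kPa
Denominator = 97.92·sin28.5°·cos28.5° = 97.92·0.4772·0.8788 = 41.061 kPa
FS = 49.410 / 41.061 = 1.203

FS = 1.20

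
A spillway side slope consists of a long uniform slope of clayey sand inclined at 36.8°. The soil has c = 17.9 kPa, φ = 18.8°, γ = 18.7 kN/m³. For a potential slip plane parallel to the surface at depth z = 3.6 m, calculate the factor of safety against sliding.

For an infinite slope with a slip plane parallel to the surface (no pore pressure): FS = [c + γz cos²β tanφ] / [γz sinβ cosβ].
γz = 18.7·3.6 = 67.32 kN/m²
Numerator = 17.9 + 67.32·cos²36.8°·tan18.8° = 17.9 + 67.32·0.6412·0.3404 = 32.594 kPa
Denominator = 67.32·sin36.8°·cos36.8° = 67.32·0.5990·0.8007 = 32.291 kPa
FS = 32.594 / 32.291 = 1.009

FS = 1.01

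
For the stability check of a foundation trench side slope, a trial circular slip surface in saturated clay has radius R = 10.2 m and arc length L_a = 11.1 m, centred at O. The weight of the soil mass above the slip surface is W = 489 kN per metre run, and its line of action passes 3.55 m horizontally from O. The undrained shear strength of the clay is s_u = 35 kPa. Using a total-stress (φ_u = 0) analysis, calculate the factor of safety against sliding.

Taking moments about the centre O, the resisting moment is provided by the undrained shear strength acting along the arc:
M_R = s_u·L_a·R = 35·11.10·10.2 = 3962.7 kN·m/m
M_D = W·d = 489·3.55 = 1735.9 kN·m/m
FS = M_R / M_D = 3962.7 / 1735.9 = 2.283

FS = 2.28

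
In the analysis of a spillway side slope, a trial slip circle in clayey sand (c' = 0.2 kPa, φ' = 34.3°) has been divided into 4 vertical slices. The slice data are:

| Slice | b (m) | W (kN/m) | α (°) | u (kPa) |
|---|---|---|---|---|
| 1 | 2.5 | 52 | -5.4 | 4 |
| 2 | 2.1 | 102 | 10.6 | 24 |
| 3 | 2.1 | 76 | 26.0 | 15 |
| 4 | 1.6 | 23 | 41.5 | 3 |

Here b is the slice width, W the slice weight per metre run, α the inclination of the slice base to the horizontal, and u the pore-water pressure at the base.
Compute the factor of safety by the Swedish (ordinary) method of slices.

Ordinary method of slices: FS = Σ[c'·Δl_i + (W_i cosα_i − u_i·Δl_i)·tanφ'] / Σ W_i sinα_i, with Δl_i = b_i / cosα_i.
Slice 1: Δl = 2.5/cos(-5.4°) = 2.511 m; N'_1 = 52·cos(-5.4°) − 4·2.511 = 41.7; c'Δl = 0.50; W sinα = -4.9
Slice 2: Δl = 2.1/cos10.6° = 2.136 m; N'_2 = 102·cos10.6° − 24·2.136 = 49.0; c'Δl = 0.43; W sinα = 18.8
Slice 3: Δl = 2.1/cos26.0° = 2.336 m; N'_3 = 76·cos26.0° − 15·2.336 = 33.3; c'Δl = 0.47; W sinα = 33.3
Slice 4: Δl = 1.6/cos41.5° = 2.136 m; N'_4 = 23·cos41.5° − 3·2.136 = 10.8; c'Δl = 0.43; W sinα = 15.2
Σc'Δl = 1.8 kN/m; ΣN' = 134.8 kN/m; ΣW sinα = 62.4 kN/m
Resisting = 1.8 + 134.8·tan34.3° = 1.8 + 91.9 = 93.8 kN/m
FS = 93.8 / 62.4 = 1.502

FS = 1.50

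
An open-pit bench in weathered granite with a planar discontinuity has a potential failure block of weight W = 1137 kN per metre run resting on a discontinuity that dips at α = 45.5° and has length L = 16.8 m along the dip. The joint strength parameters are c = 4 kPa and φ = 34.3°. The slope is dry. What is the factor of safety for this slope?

FS = 0.75

Resolving the block weight along and normal to the plane and applying the Mohr–Coulomb strength on the joint:
N' = W cosα = 1137·cos45.5° = 796.9 kN/m
Driving force T = W sinα = 1137·sin45.5° = 811.0 kN/m
Resisting force R = c·L + N'·tanφ = 4·16.8 + 796.9·tan34.3° = 67.2 + 543.6 = 610.8 kN/m
FS = R / T = 610.8 / 811.0 = 0.753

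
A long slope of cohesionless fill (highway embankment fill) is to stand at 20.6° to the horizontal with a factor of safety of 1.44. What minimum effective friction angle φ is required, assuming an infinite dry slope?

FS = tanφ/tanβ ⇒ tanφ = FS · tanβ = 1.44 · tan20.6° = 0.5413
φ = arctan(0.5413) = 28.42°

φ = 28.4°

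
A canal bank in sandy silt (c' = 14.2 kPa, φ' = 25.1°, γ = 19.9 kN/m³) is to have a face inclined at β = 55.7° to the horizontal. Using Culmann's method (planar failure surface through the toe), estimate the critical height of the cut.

H_c = 15.33 m

Culmann's analysis gives the critical failure plane at α_cr = (β + φ')/2 = (55.7 + 25.1)/2 = 40.4°, and the critical height
H_c = (4c'/γ) · sinβ cosφ' / [1 − cos(β − φ')]
    = (4·14.2/19.9) · sin55.7°·cos25.1° / [1 − cos(30.6°)]
    = 2.854 · 0.8261·0.9056 / [1 − 0.8607]
    = 2.854 · 0.7481 / 0.1393
    = 15.33 m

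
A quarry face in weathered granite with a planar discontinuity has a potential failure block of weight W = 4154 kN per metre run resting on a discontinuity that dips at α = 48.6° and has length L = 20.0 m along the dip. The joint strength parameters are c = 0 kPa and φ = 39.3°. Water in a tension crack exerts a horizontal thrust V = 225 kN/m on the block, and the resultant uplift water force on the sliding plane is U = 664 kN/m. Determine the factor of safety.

Resolving the block weight along and normal to the plane and applying the Mohr–Coulomb strength on the joint:
N' = W cosα − U − V sinα = 4154·cos48.6° − 664 − 225·sin48.6° = 1914.3 kN/m
Driving force T = W sinα + V cosα = 4154·sin48.6° + 225·cos48.6° = 3264.8 kN/m
Resisting force R = c·L + N'·tanφ = 0·20.0 + 1914.3·tan39.3° = 0.0 + 1566.8 = 1566.8 kN/m
FS = R / T = 1566.8 / 3264.8 = 0.480

FS = 0.48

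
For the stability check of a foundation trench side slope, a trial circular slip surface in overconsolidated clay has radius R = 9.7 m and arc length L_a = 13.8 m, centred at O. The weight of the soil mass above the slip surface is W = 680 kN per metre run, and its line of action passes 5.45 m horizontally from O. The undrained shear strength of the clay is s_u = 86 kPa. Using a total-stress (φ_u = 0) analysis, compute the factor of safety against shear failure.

FS = 3.11

Taking moments about the centre O, the resisting moment is provided by the undrained shear strength acting along the arc:
M_R = s_u·L_a·R = 86·13.80·9.7 = 11512.0 kN·m/m
M_D = W·d = 680·5.45 = 3706.0 kN·m/m
FS = M_R / M_D = 11512.0 / 3706.0 = 3.106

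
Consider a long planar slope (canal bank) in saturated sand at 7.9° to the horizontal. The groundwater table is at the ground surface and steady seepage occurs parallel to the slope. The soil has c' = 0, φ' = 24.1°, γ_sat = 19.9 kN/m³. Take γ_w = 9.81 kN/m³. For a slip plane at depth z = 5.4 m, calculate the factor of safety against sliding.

FS = 1.63

With seepage parallel to the slope and the water table at the surface, the effective normal stress on the slip plane uses the buoyant unit weight γ' = γ_sat − γ_w while the driving shear stress uses γ_sat:
FS = [c' + γ' z cos²β tanφ'] / [γ_sat z sinβ cosβ]
(For c' = 0 this reduces to FS = (γ'/γ_sat)·tanφ'/tanβ.)
γ' = 19.9 − 9.81 = 10.09 kN/m³
Numerator = 0.0 + 10.09·5.4·cos²7.9°·tan24.1° = 0.0 + 10.09·5.4·0.9811·0.4473 = 23.912 kPa
Denominator = 19.9·5.4·sin7.9°·cos7.9° = 19.9·5.4·0.1374·0.9905 = 14.630 kPa
FS = 23.912 / 14.630 = 1.635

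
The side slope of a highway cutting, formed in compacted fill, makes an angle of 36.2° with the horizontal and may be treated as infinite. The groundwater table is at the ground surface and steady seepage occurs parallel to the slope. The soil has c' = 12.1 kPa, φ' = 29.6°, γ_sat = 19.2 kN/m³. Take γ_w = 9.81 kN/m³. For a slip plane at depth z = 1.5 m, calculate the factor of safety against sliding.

FS = 1.26

With seepage parallel to the slope and the water table at the surface, the effective normal stress on the slip plane uses the buoyant unit weight γ' = γ_sat − γ_w while the driving shear stress uses γ_sat:
FS = [c' + γ' z cos²β tanφ'] / [γ_sat z sinβ cosβ]
γ' = 19.2 − 9.81 = 9.39 kN/m³
Numerator = 12.1 + 9.39·1.5·cos²36.2°·tan29.6° = 12.1 + 9.39·1.5·0.6512·0.5681 = 17.310 kPa
Denominator = 19.2·1.5·sin36.2°·cos36.2° = 19.2·1.5·0.5906·0.8070 = 13.726 kPa
FS = 17.310 / 13.726 = 1.261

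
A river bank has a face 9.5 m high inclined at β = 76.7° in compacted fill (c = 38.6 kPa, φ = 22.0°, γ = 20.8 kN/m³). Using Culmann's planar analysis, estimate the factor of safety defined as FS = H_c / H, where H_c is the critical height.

H_c = (4c/γ) · sinβ cosφ / [1 − cos(β − φ)]
    = (4·38.6/20.8) · sin76.7°·cos22.0° / [1 − cos54.7°]
    = 7.423 · 0.9023 / 0.4221 = 15.87 m
FS = H_c / H = 15.87 / 9.5 = 1.670

FS = 1.67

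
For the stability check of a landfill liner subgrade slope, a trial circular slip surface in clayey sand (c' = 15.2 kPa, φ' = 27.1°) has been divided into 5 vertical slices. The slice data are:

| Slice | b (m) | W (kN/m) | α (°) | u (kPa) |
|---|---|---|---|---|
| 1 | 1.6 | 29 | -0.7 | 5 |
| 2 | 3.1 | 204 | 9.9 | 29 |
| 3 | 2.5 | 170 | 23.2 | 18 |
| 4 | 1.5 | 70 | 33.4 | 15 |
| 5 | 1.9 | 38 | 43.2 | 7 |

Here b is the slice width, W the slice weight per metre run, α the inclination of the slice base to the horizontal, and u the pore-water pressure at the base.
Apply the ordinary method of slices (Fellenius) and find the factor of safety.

FS = 1.94

Ordinary method of slices: FS = Σ[c'·Δl_i + (W_i cosα_i − u_i·Δl_i)·tanφ'] / Σ W_i sinα_i, with Δl_i = b_i / cosα_i.
Slice 1: Δl = 1.6/cos(-0.7°) = 1.600 m; N'_1 = 29·cos(-0.7°) − 5·1.600 = 21.0; c'Δl = 24.32; W sinα = -0.4
Slice 2: Δl = 3.1/cos9.9° = 3.147 m; N'_2 = 204·cos9.9° − 29·3.147 = 109.7; c'Δl = 47.83; W sinα = 35.1
Slice 3: Δl = 2.5/cos23.2° = 2.720 m; N'_3 = 170·cos23.2° − 18·2.720 = 107.3; c'Δl = 41.34; W sinα = 67.0
Slice 4: Δl = 1.5/cos33.4° = 1.797 m; N'_4 = 70·cos33.4° − 15·1.797 = 31.5; c'Δl = 27.31; W sinα = 38.5
Slice 5: Δl = 1.9/cos43.2° = 2.606 m; N'_5 = 38·cos43.2° − 7·2.606 = 9.5; c'Δl = 39.62; W sinα = 26.0
Σc'Δl = 180.4 kN/m; ΣN' = 278.9 kN/m; ΣW sinα = 166.2 kN/m
Resisting = 180.4 + 278.9·tan27.1° = 180.4 + 142.7 = 323.2 kN/m
FS = 323.2 / 166.2 = 1.944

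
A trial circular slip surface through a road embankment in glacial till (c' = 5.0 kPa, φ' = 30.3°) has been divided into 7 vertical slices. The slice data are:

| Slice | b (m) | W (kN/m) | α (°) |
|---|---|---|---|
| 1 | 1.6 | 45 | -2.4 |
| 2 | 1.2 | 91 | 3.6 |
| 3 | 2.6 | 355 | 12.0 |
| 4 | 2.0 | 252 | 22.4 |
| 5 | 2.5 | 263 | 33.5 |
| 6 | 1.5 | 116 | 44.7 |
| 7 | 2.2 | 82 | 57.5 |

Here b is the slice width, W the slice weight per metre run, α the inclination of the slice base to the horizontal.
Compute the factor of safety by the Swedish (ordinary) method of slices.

Ordinary method of slices: FS = Σ[c'·Δl_i + (W_i cosα_i)·tanφ'] / Σ W_i sinα_i, with Δl_i = b_i / cosα_i.
Slice 1: Δl = 1.6/cos(-2.4°) = 1.601 m; N'_1 = 45·cos(-2.4°) = 45.0; c'Δl = 8.01; W sinα = -1.9
Slice 2: Δl = 1.2/cos3.6° = 1.202 m; N'_2 = 91·cos3.6° = 90.8; c'Δl = 6.01; W sinα = 5.7
Slice 3: Δl = 2.6/cos12.0° = 2.658 m; N'_3 = 355·cos12.0° = 347.2; c'Δl = 13.29; W sinα = 73.8
Slice 4: Δl = 2.0/cos22.4° = 2.163 m; N'_4 = 252·cos22.4° = 233.0; c'Δl = 10.82; W sinα = 96.0
Slice 5: Δl = 2.5/cos33.5° = 2.998 m; N'_5 = 263·cos33.5° = 219.3; c'Δl = 14.99; W sinα = 145.2
Slice 6: Δl = 1.5/cos44.7° = 2.110 m; N'_6 = 116·cos44.7° = 82.5; c'Δl = 10.55; W sinα = 81.6
Slice 7: Δl = 2.2/cos57.5° = 4.095 m; N'_7 = 82·cos57.5° = 44.1; c'Δl = 20.47; W sinα = 69.2
Σc'Δl = 84.1 kN/m; ΣN' = 1061.8 kN/m; ΣW sinα = 469.6 kN/m
Resisting = 84.1 + 1061.8·tan30.3° = 84.1 + 620.5 = 704.6 kN/m
FS = 704.6 / 469.6 = 1.501

FS = 1.50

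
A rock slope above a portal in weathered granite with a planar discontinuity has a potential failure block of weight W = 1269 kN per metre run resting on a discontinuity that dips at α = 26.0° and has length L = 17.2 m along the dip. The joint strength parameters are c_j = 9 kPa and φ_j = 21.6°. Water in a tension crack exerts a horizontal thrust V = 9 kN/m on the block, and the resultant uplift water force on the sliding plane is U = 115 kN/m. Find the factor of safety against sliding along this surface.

Resolving the block weight along and normal to the plane and applying the Mohr–Coulomb strength on the joint:
N' = W cosα − U − V sinα = 1269·cos26.0° − 115 − 9·sin26.0° = 1021.6 kN/m
Driving force T = W sinα + V cosα = 1269·sin26.0° + 9·cos26.0° = 564.4 kN/m
Resisting force R = c_j·L + N'·tanφ_j = 9·17.2 + 1021.6·tan21.6° = 154.8 + 404.5 = 559.3 kN/m
FS = R / T = 559.3 / 564.4 = 0.991

FS = 0.99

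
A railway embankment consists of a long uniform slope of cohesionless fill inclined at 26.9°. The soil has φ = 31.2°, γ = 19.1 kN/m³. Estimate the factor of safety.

For a dry cohesionless infinite slope the factor of safety is FS = tanφ / tanβ.
FS = tan31.2° / tan26.9° = 0.6056 / 0.5073 = 1.194

FS = 1.19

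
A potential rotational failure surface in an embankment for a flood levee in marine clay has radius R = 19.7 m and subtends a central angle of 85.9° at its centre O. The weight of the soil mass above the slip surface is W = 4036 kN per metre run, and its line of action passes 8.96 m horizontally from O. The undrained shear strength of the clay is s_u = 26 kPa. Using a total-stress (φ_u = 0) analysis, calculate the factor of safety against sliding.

Taking moments about the centre O, the resisting moment is provided by the undrained shear strength acting along the arc:
Arc length L_a = R·θ = 19.7·(85.9°·π/180) = 19.7·1.4992 = 29.53 m
M_R = s_u·L_a·R = 26·29.53·19.7 = 15127.8 kN·m/m
M_D = W·d = 4036·8.96 = 36162.6 kN·m/m
FS = M_R / M_D = 15127.8 / 36162.6 = 0.418

FS = 0.42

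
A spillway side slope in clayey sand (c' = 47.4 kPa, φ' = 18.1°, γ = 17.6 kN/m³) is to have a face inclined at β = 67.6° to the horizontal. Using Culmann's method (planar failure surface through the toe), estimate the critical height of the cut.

H_c = 27.01 m

Culmann's analysis gives the critical failure plane at α_cr = (β + φ')/2 = (67.6 + 18.1)/2 = 42.8°, and the critical height
H_c = (4c'/γ) · sinβ cosφ' / [1 − cos(β − φ')]
    = (4·47.4/17.6) · sin67.6°·cos18.1° / [1 − cos(49.5°)]
    = 10.773 · 0.9245·0.9505 / [1 − 0.6494]
    = 10.773 · 0.8788 / 0.3506
    = 27.01 m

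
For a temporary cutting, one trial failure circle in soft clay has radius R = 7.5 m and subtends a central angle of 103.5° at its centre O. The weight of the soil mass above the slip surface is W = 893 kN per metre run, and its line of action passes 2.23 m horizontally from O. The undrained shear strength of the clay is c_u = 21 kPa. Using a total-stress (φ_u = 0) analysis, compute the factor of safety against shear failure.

Taking moments about the centre O, the resisting moment is provided by the undrained shear strength acting along the arc:
Arc length L_a = R·θ = 7.5·(103.5°·π/180) = 7.5·1.8064 = 13.55 m
M_R = c_u·L_a·R = 21·13.55·7.5 = 2133.8 kN·m/m
M_D = W·d = 893·2.23 = 1991.4 kN·m/m
FS = M_R / M_D = 2133.8 / 1991.4 = 1.072

FS = 1.07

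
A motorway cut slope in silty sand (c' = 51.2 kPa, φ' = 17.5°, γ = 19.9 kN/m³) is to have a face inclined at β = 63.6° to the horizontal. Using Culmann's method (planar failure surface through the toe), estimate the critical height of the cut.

H_c = 28.67 m

Culmann's analysis gives the critical failure plane at α_cr = (β + φ')/2 = (63.6 + 17.5)/2 = 40.5°, and the critical height
H_c = (4c'/γ) · sinβ cosφ' / [1 − cos(β − φ')]
    = (4·51.2/19.9) · sin63.6°·cos17.5° / [1 − cos(46.1°)]
    = 10.291 · 0.8957·0.9537 / [1 − 0.6934]
    = 10.291 · 0.8543 / 0.3066
    = 28.67 m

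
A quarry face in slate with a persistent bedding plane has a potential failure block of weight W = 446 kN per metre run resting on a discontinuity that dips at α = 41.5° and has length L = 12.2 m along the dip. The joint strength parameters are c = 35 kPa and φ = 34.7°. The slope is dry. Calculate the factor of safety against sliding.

FS = 2.23

Resolving the block weight along and normal to the plane and applying the Mohr–Coulomb strength on the joint:
N' = W cosα = 446·cos41.5° = 334.0 kN/m
Driving force T = W sinα = 446·sin41.5° = 295.5 kN/m
Resisting force R = c·L + N'·tanφ = 35·12.2 + 334.0·tan34.7° = 427.0 + 231.3 = 658.3 kN/m
FS = R / T = 658.3 / 295.5 = 2.228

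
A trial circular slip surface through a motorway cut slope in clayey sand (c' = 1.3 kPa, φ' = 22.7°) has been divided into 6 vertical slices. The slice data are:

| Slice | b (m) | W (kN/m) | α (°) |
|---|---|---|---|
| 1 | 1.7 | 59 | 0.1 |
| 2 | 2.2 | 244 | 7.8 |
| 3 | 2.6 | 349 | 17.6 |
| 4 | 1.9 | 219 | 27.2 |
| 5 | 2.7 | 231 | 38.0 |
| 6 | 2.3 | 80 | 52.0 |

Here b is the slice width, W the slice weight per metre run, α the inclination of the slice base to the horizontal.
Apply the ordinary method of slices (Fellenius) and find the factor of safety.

Ordinary method of slices: FS = Σ[c'·Δl_i + (W_i cosα_i)·tanφ'] / Σ W_i sinα_i, with Δl_i = b_i / cosα_i.
Slice 1: Δl = 1.7/cos0.1° = 1.700 m; N'_1 = 59·cos0.1° = 59.0; c'Δl = 2.21; W sinα = 0.1
Slice 2: Δl = 2.2/cos7.8° = 2.221 m; N'_2 = 244·cos7.8° = 241.7; c'Δl = 2.89; W sinα = 33.1
Slice 3: Δl = 2.6/cos17.6° = 2.728 m; N'_3 = 349·cos17.6° = 332.7; c'Δl = 3.55; W sinα = 105.5
Slice 4: Δl = 1.9/cos27.2° = 2.136 m; N'_4 = 219·cos27.2° = 194.8; c'Δl = 2.78; W sinα = 100.1
Slice 5: Δl = 2.7/cos38.0° = 3.426 m; N'_5 = 231·cos38.0° = 182.0; c'Δl = 4.45; W sinα = 142.2
Slice 6: Δl = 2.3/cos52.0° = 3.736 m; N'_6 = 80·cos52.0° = 49.3; c'Δl = 4.86; W sinα = 63.0
Σc'Δl = 20.7 kN/m; ΣN' = 1059.5 kN/m; ΣW sinα = 444.1 kN/m
Resisting = 20.7 + 1059.5·tan22.7° = 20.7 + 443.2 = 463.9 kN/m
FS = 463.9 / 444.1 = 1.045

FS = 1.04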